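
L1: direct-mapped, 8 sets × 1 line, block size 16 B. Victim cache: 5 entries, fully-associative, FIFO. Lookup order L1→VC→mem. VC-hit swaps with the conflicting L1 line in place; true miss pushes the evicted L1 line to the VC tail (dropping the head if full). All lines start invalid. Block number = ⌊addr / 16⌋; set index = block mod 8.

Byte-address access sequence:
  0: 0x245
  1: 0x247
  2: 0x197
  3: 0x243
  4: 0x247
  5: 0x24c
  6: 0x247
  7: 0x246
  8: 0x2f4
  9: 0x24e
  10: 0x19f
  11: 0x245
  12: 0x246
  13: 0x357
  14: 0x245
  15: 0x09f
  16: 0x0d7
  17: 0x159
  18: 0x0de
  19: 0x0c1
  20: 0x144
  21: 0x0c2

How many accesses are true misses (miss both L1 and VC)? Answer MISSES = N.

#0 0x245→b36/s4 MISS; vc=[]
#1 0x247→b36/s4 L1-HIT; vc=[]
#2 0x197→b25/s1 MISS; vc=[]
#3 0x243→b36/s4 L1-HIT; vc=[]
#4 0x247→b36/s4 L1-HIT; vc=[]
#5 0x24c→b36/s4 L1-HIT; vc=[]
#6 0x247→b36/s4 L1-HIT; vc=[]
#7 0x246→b36/s4 L1-HIT; vc=[]
#8 0x2f4→b47/s7 MISS; vc=[]
#9 0x24e→b36/s4 L1-HIT; vc=[]
#10 0x19f→b25/s1 L1-HIT; vc=[]
#11 0x245→b36/s4 L1-HIT; vc=[]
#12 0x246→b36/s4 L1-HIT; vc=[]
#13 0x357→b53/s5 MISS; vc=[]
#14 0x245→b36/s4 L1-HIT; vc=[]
#15 0x9f→b9/s1 MISS; vc=[25]
#16 0xd7→b13/s5 MISS; vc=[25,53]
#17 0x159→b21/s5 MISS; vc=[25,53,13]
#18 0xde→b13/s5 VC-HIT; vc=[25,53,21]
#19 0xc1→b12/s4 MISS; vc=[25,53,21,36]
#20 0x144→b20/s4 MISS; vc=[25,53,21,36,12]
#21 0xc2→b12/s4 VC-HIT; vc=[25,53,21,36,20]

MISSES = 9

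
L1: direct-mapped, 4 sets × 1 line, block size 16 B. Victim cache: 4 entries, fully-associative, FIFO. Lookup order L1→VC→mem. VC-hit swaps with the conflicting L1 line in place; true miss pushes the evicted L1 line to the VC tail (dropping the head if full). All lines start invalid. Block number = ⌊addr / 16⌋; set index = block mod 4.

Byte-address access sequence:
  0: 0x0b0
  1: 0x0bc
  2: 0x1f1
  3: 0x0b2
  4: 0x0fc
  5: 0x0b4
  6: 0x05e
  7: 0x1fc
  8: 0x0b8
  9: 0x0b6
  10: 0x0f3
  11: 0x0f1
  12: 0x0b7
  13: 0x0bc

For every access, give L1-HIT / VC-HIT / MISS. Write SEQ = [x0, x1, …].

SEQ = [MISS, L1-HIT, MISS, VC-HIT, MISS, VC-HIT, MISS, VC-HIT, VC-HIT, L1-HIT, VC-HIT, L1-HIT, VC-HIT, L1-HIT]

0: 0xb0 (blk 11, set 3) → MISS  vc=[]
1: 0xbc (blk 11, set 3) → L1-HIT  vc=[]
2: 0x1f1 (blk 31, set 3) → MISS  vc=[11]
3: 0xb2 (blk 11, set 3) → VC-HIT  vc=[31]
4: 0xfc (blk 15, set 3) → MISS  vc=[31, 11]
5: 0xb4 (blk 11, set 3) → VC-HIT  vc=[31, 15]
6: 0x5e (blk 5, set 1) → MISS  vc=[31, 15]
7: 0x1fc (blk 31, set 3) → VC-HIT  vc=[11, 15]
8: 0xb8 (blk 11, set 3) → VC-HIT  vc=[31, 15]
9: 0xb6 (blk 11, set 3) → L1-HIT  vc=[31, 15]
10: 0xf3 (blk 15, set 3) → VC-HIT  vc=[31, 11]
11: 0xf1 (blk 15, set 3) → L1-HIT  vc=[31, 11]
12: 0xb7 (blk 11, set 3) → VC-HIT  vc=[31, 15]
13: 0xbc (blk 11, set 3) → L1-HIT  vc=[31, 15]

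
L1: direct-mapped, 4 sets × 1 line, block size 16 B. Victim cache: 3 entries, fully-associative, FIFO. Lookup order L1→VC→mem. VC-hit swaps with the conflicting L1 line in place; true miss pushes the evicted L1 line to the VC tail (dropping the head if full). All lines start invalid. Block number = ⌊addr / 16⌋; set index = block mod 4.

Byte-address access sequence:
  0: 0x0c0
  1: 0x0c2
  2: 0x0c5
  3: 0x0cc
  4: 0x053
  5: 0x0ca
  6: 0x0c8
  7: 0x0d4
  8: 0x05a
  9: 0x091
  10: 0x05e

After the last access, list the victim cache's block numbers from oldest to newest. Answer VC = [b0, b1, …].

VC = [13, 9]

  [0] addr=0xc0 blk=12 s=0: MISS | VC []
  [1] addr=0xc2 blk=12 s=0: L1-HIT | VC []
  [2] addr=0xc5 blk=12 s=0: L1-HIT | VC []
  [3] addr=0xcc blk=12 s=0: L1-HIT | VC []
  [4] addr=0x53 blk=5 s=1: MISS | VC []
  [5] addr=0xca blk=12 s=0: L1-HIT | VC []
  [6] addr=0xc8 blk=12 s=0: L1-HIT | VC []
  [7] addr=0xd4 blk=13 s=1: MISS | VC [5]
  [8] addr=0x5a blk=5 s=1: VC-HIT | VC [13]
  [9] addr=0x91 blk=9 s=1: MISS | VC [13, 5]
  [10] addr=0x5e blk=5 s=1: VC-HIT | VC [13, 9]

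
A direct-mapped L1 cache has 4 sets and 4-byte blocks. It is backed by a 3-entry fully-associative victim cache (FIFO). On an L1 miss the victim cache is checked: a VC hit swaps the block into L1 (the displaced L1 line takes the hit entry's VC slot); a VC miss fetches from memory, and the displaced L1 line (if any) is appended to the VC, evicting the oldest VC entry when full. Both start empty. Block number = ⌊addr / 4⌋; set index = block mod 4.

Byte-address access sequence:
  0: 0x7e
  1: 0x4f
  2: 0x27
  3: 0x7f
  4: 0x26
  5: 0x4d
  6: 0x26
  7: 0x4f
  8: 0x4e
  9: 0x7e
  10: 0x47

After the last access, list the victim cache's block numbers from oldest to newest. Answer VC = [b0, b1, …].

VC = [19, 9]

0: 0x7e (blk 31, set 3) → MISS  vc=[]
1: 0x4f (blk 19, set 3) → MISS  vc=[31]
2: 0x27 (blk 9, set 1) → MISS  vc=[31]
3: 0x7f (blk 31, set 3) → VC-HIT  vc=[19]
4: 0x26 (blk 9, set 1) → L1-HIT  vc=[19]
5: 0x4d (blk 19, set 3) → VC-HIT  vc=[31]
6: 0x26 (blk 9, set 1) → L1-HIT  vc=[31]
7: 0x4f (blk 19, set 3) → L1-HIT  vc=[31]
8: 0x4e (blk 19, set 3) → L1-HIT  vc=[31]
9: 0x7e (blk 31, set 3) → VC-HIT  vc=[19]
10: 0x47 (blk 17, set 1) → MISS  vc=[19, 9]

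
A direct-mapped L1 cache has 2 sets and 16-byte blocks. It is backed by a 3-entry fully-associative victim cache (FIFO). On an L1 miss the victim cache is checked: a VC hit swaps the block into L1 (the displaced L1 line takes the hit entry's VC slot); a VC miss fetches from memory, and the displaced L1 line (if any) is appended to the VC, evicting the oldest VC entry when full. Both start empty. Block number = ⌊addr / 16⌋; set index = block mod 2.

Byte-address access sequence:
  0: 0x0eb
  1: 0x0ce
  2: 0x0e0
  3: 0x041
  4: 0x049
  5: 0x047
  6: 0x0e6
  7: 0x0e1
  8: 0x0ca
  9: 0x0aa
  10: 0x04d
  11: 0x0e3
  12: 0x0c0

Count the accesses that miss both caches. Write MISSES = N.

MISSES = 4

#0 0xeb→b14/s0 MISS; vc=[]
#1 0xce→b12/s0 MISS; vc=[14]
#2 0xe0→b14/s0 VC-HIT; vc=[12]
#3 0x41→b4/s0 MISS; vc=[12,14]
#4 0x49→b4/s0 L1-HIT; vc=[12,14]
#5 0x47→b4/s0 L1-HIT; vc=[12,14]
#6 0xe6→b14/s0 VC-HIT; vc=[12,4]
#7 0xe1→b14/s0 L1-HIT; vc=[12,4]
#8 0xca→b12/s0 VC-HIT; vc=[14,4]
#9 0xaa→b10/s0 MISS; vc=[14,4,12]
#10 0x4d→b4/s0 VC-HIT; vc=[14,10,12]
#11 0xe3→b14/s0 VC-HIT; vc=[4,10,12]
#12 0xc0→b12/s0 VC-HIT; vc=[4,10,14]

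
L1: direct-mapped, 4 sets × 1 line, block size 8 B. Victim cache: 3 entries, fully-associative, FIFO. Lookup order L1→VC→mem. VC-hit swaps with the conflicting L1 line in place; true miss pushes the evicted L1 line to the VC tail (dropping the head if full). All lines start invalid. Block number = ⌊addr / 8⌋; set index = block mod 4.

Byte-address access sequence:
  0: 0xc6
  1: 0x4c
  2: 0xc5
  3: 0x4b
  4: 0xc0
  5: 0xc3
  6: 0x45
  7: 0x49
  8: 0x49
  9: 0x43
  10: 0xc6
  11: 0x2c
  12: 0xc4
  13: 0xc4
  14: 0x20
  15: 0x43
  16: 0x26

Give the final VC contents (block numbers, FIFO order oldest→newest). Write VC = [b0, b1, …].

  [0] addr=0xc6 blk=24 s=0: MISS | VC []
  [1] addr=0x4c blk=9 s=1: MISS | VC []
  [2] addr=0xc5 blk=24 s=0: L1-HIT | VC []
  [3] addr=0x4b blk=9 s=1: L1-HIT | VC []
  [4] addr=0xc0 blk=24 s=0: L1-HIT | VC []
  [5] addr=0xc3 blk=24 s=0: L1-HIT | VC []
  [6] addr=0x45 blk=8 s=0: MISS | VC [24]
  [7] addr=0x49 blk=9 s=1: L1-HIT | VC [24]
  [8] addr=0x49 blk=9 s=1: L1-HIT | VC [24]
  [9] addr=0x43 blk=8 s=0: L1-HIT | VC [24]
  [10] addr=0xc6 blk=24 s=0: VC-HIT | VC [8]
  [11] addr=0x2c blk=5 s=1: MISS | VC [8, 9]
  [12] addr=0xc4 blk=24 s=0: L1-HIT | VC [8, 9]
  [13] addr=0xc4 blk=24 s=0: L1-HIT | VC [8, 9]
  [14] addr=0x20 blk=4 s=0: MISS | VC [8, 9, 24]
  [15] addr=0x43 blk=8 s=0: VC-HIT | VC [4, 9, 24]
  [16] addr=0x26 blk=4 s=0: VC-HIT | VC [8, 9, 24]

VC = [8, 9, 24]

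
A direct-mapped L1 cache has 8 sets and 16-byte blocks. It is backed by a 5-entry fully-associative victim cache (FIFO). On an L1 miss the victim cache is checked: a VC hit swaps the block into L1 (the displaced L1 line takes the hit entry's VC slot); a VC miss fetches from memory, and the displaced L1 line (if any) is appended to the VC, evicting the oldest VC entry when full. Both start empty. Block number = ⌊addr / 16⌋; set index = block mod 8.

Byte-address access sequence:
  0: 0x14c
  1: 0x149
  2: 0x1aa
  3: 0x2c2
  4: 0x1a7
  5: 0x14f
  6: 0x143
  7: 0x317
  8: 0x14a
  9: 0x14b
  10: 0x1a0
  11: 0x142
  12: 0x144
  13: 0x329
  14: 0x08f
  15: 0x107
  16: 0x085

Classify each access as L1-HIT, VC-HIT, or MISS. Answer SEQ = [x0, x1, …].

0: 0x14c (blk 20, set 4) → MISS  vc=[]
1: 0x149 (blk 20, set 4) → L1-HIT  vc=[]
2: 0x1aa (blk 26, set 2) → MISS  vc=[]
3: 0x2c2 (blk 44, set 4) → MISS  vc=[20]
4: 0x1a7 (blk 26, set 2) → L1-HIT  vc=[20]
5: 0x14f (blk 20, set 4) → VC-HIT  vc=[44]
6: 0x143 (blk 20, set 4) → L1-HIT  vc=[44]
7: 0x317 (blk 49, set 1) → MISS  vc=[44]
8: 0x14a (blk 20, set 4) → L1-HIT  vc=[44]
9: 0x14b (blk 20, set 4) → L1-HIT  vc=[44]
10: 0x1a0 (blk 26, set 2) → L1-HIT  vc=[44]
11: 0x142 (blk 20, set 4) → L1-HIT  vc=[44]
12: 0x144 (blk 20, set 4) → L1-HIT  vc=[44]
13: 0x329 (blk 50, set 2) → MISS  vc=[44, 26]
14: 0x8f (blk 8, set 0) → MISS  vc=[44, 26]
15: 0x107 (blk 16, set 0) → MISS  vc=[44, 26, 8]
16: 0x85 (blk 8, set 0) → VC-HIT  vc=[44, 26, 16]

SEQ = [MISS, L1-HIT, MISS, MISS, L1-HIT, VC-HIT, L1-HIT, MISS, L1-HIT, L1-HIT, L1-HIT, L1-HIT, L1-HIT, MISS, MISS, MISS, VC-HIT]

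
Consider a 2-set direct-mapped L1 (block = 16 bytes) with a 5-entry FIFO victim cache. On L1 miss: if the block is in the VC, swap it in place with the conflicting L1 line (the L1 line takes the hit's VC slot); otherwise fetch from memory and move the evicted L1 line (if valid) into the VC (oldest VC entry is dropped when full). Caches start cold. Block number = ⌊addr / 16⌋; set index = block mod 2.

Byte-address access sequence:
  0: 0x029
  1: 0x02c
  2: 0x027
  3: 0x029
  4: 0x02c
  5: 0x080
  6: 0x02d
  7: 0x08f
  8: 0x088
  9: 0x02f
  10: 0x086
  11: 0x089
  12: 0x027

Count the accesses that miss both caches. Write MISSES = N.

MISSES = 2

#0 0x29→b2/s0 MISS; vc=[]
#1 0x2c→b2/s0 L1-HIT; vc=[]
#2 0x27→b2/s0 L1-HIT; vc=[]
#3 0x29→b2/s0 L1-HIT; vc=[]
#4 0x2c→b2/s0 L1-HIT; vc=[]
#5 0x80→b8/s0 MISS; vc=[2]
#6 0x2d→b2/s0 VC-HIT; vc=[8]
#7 0x8f→b8/s0 VC-HIT; vc=[2]
#8 0x88→b8/s0 L1-HIT; vc=[2]
#9 0x2f→b2/s0 VC-HIT; vc=[8]
#10 0x86→b8/s0 VC-HIT; vc=[2]
#11 0x89→b8/s0 L1-HIT; vc=[2]
#12 0x27→b2/s0 VC-HIT; vc=[8]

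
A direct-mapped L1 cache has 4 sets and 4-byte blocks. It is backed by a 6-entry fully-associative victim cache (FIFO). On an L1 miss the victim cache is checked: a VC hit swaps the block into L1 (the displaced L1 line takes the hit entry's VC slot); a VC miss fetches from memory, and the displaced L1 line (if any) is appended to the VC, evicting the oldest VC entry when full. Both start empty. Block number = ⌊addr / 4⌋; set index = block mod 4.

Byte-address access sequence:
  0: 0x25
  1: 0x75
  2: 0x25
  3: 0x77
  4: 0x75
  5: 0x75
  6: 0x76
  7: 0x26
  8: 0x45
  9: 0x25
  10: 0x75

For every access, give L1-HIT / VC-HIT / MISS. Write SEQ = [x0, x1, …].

SEQ = [MISS, MISS, VC-HIT, VC-HIT, L1-HIT, L1-HIT, L1-HIT, VC-HIT, MISS, VC-HIT, VC-HIT]

#0 0x25→b9/s1 MISS; vc=[]
#1 0x75→b29/s1 MISS; vc=[9]
#2 0x25→b9/s1 VC-HIT; vc=[29]
#3 0x77→b29/s1 VC-HIT; vc=[9]
#4 0x75→b29/s1 L1-HIT; vc=[9]
#5 0x75→b29/s1 L1-HIT; vc=[9]
#6 0x76→b29/s1 L1-HIT; vc=[9]
#7 0x26→b9/s1 VC-HIT; vc=[29]
#8 0x45→b17/s1 MISS; vc=[29,9]
#9 0x25→b9/s1 VC-HIT; vc=[29,17]
#10 0x75→b29/s1 VC-HIT; vc=[9,17]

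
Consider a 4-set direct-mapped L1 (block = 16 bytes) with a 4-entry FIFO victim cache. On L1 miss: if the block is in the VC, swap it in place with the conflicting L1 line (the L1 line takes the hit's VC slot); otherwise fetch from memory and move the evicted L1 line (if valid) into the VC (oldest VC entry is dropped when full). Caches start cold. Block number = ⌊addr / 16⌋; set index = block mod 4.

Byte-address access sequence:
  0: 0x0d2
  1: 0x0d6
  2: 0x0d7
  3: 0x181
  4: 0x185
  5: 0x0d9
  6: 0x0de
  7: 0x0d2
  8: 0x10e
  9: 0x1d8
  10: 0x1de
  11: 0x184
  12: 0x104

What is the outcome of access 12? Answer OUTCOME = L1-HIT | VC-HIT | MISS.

  [0] addr=0xd2 blk=13 s=1: MISS | VC []
  [1] addr=0xd6 blk=13 s=1: L1-HIT | VC []
  [2] addr=0xd7 blk=13 s=1: L1-HIT | VC []
  [3] addr=0x181 blk=24 s=0: MISS | VC []
  [4] addr=0x185 blk=24 s=0: L1-HIT | VC []
  [5] addr=0xd9 blk=13 s=1: L1-HIT | VC []
  [6] addr=0xde blk=13 s=1: L1-HIT | VC []
  [7] addr=0xd2 blk=13 s=1: L1-HIT | VC []
  [8] addr=0x10e blk=16 s=0: MISS | VC [24]
  [9] addr=0x1d8 blk=29 s=1: MISS | VC [24, 13]
  [10] addr=0x1de blk=29 s=1: L1-HIT | VC [24, 13]
  [11] addr=0x184 blk=24 s=0: VC-HIT | VC [16, 13]
  [12] addr=0x104 blk=16 s=0: VC-HIT | VC [24, 13]

OUTCOME = VC-HIT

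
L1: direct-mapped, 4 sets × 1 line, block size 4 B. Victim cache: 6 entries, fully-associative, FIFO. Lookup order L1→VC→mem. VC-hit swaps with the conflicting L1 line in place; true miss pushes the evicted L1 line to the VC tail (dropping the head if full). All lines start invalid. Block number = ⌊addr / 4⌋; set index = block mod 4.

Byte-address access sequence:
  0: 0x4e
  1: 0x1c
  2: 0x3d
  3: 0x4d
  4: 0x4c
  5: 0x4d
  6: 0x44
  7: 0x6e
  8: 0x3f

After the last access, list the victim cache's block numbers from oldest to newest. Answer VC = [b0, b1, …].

VC = [27, 7, 19]

  [0] addr=0x4e blk=19 s=3: MISS | VC []
  [1] addr=0x1c blk=7 s=3: MISS | VC [19]
  [2] addr=0x3d blk=15 s=3: MISS | VC [19, 7]
  [3] addr=0x4d blk=19 s=3: VC-HIT | VC [15, 7]
  [4] addr=0x4c blk=19 s=3: L1-HIT | VC [15, 7]
  [5] addr=0x4d blk=19 s=3: L1-HIT | VC [15, 7]
  [6] addr=0x44 blk=17 s=1: MISS | VC [15, 7]
  [7] addr=0x6e blk=27 s=3: MISS | VC [15, 7, 19]
  [8] addr=0x3f blk=15 s=3: VC-HIT | VC [27, 7, 19]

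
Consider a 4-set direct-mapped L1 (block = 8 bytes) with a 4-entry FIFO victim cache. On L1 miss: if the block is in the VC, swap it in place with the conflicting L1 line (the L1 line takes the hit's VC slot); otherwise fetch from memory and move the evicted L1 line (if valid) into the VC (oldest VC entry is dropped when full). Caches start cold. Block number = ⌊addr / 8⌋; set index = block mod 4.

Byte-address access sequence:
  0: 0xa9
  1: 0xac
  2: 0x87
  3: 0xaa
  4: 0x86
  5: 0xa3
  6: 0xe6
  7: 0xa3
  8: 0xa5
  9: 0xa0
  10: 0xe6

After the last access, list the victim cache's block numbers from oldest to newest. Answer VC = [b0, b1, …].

  [0] addr=0xa9 blk=21 s=1: MISS | VC []
  [1] addr=0xac blk=21 s=1: L1-HIT | VC []
  [2] addr=0x87 blk=16 s=0: MISS | VC []
  [3] addr=0xaa blk=21 s=1: L1-HIT | VC []
  [4] addr=0x86 blk=16 s=0: L1-HIT | VC []
  [5] addr=0xa3 blk=20 s=0: MISS | VC [16]
  [6] addr=0xe6 blk=28 s=0: MISS | VC [16, 20]
  [7] addr=0xa3 blk=20 s=0: VC-HIT | VC [16, 28]
  [8] addr=0xa5 blk=20 s=0: L1-HIT | VC [16, 28]
  [9] addr=0xa0 blk=20 s=0: L1-HIT | VC [16, 28]
  [10] addr=0xe6 blk=28 s=0: VC-HIT | VC [16, 20]

VC = [16, 20]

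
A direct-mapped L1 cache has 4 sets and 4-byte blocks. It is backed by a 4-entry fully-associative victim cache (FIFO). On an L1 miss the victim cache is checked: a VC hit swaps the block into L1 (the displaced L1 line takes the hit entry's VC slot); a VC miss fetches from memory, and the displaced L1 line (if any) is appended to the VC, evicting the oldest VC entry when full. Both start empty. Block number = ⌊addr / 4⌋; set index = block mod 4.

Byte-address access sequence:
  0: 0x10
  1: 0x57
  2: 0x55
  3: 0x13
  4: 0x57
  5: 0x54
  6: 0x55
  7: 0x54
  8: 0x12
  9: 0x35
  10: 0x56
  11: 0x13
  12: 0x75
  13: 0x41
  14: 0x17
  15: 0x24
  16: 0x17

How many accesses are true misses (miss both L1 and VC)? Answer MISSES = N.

MISSES = 7

0: 0x10 (blk 4, set 0) → MISS  vc=[]
1: 0x57 (blk 21, set 1) → MISS  vc=[]
2: 0x55 (blk 21, set 1) → L1-HIT  vc=[]
3: 0x13 (blk 4, set 0) → L1-HIT  vc=[]
4: 0x57 (blk 21, set 1) → L1-HIT  vc=[]
5: 0x54 (blk 21, set 1) → L1-HIT  vc=[]
6: 0x55 (blk 21, set 1) → L1-HIT  vc=[]
7: 0x54 (blk 21, set 1) → L1-HIT  vc=[]
8: 0x12 (blk 4, set 0) → L1-HIT  vc=[]
9: 0x35 (blk 13, set 1) → MISS  vc=[21]
10: 0x56 (blk 21, set 1) → VC-HIT  vc=[13]
11: 0x13 (blk 4, set 0) → L1-HIT  vc=[13]
12: 0x75 (blk 29, set 1) → MISS  vc=[13, 21]
13: 0x41 (blk 16, set 0) → MISS  vc=[13, 21, 4]
14: 0x17 (blk 5, set 1) → MISS  vc=[13, 21, 4, 29]
15: 0x24 (blk 9, set 1) → MISS  vc=[21, 4, 29, 5]
16: 0x17 (blk 5, set 1) → VC-HIT  vc=[21, 4, 29, 9]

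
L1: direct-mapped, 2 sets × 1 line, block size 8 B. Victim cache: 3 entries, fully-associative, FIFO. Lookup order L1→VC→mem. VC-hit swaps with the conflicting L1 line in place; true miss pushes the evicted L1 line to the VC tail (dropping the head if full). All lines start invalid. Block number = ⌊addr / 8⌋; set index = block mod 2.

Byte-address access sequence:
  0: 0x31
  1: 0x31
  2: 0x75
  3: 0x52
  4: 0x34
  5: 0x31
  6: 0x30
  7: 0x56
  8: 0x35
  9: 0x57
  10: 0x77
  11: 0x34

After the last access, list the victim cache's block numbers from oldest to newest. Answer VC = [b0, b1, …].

VC = [14, 10]

  [0] addr=0x31 blk=6 s=0: MISS | VC []
  [1] addr=0x31 blk=6 s=0: L1-HIT | VC []
  [2] addr=0x75 blk=14 s=0: MISS | VC [6]
  [3] addr=0x52 blk=10 s=0: MISS | VC [6, 14]
  [4] addr=0x34 blk=6 s=0: VC-HIT | VC [10, 14]
  [5] addr=0x31 blk=6 s=0: L1-HIT | VC [10, 14]
  [6] addr=0x30 blk=6 s=0: L1-HIT | VC [10, 14]
  [7] addr=0x56 blk=10 s=0: VC-HIT | VC [6, 14]
  [8] addr=0x35 blk=6 s=0: VC-HIT | VC [10, 14]
  [9] addr=0x57 blk=10 s=0: VC-HIT | VC [6, 14]
  [10] addr=0x77 blk=14 s=0: VC-HIT | VC [6, 10]
  [11] addr=0x34 blk=6 s=0: VC-HIT | VC [14, 10]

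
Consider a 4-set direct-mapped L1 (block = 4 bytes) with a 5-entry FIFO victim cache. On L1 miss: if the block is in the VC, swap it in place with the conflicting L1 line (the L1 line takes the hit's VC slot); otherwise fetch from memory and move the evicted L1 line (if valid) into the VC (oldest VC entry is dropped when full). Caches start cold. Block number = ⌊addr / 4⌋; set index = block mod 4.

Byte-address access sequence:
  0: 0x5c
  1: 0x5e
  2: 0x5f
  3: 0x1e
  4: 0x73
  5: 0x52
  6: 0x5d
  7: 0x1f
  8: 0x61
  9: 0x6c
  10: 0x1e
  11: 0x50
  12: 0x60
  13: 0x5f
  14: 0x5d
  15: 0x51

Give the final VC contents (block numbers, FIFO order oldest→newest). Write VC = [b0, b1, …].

VC = [7, 28, 24, 27]

#0 0x5c→b23/s3 MISS; vc=[]
#1 0x5e→b23/s3 L1-HIT; vc=[]
#2 0x5f→b23/s3 L1-HIT; vc=[]
#3 0x1e→b7/s3 MISS; vc=[23]
#4 0x73→b28/s0 MISS; vc=[23]
#5 0x52→b20/s0 MISS; vc=[23,28]
#6 0x5d→b23/s3 VC-HIT; vc=[7,28]
#7 0x1f→b7/s3 VC-HIT; vc=[23,28]
#8 0x61→b24/s0 MISS; vc=[23,28,20]
#9 0x6c→b27/s3 MISS; vc=[23,28,20,7]
#10 0x1e→b7/s3 VC-HIT; vc=[23,28,20,27]
#11 0x50→b20/s0 VC-HIT; vc=[23,28,24,27]
#12 0x60→b24/s0 VC-HIT; vc=[23,28,20,27]
#13 0x5f→b23/s3 VC-HIT; vc=[7,28,20,27]
#14 0x5d→b23/s3 L1-HIT; vc=[7,28,20,27]
#15 0x51→b20/s0 VC-HIT; vc=[7,28,24,27]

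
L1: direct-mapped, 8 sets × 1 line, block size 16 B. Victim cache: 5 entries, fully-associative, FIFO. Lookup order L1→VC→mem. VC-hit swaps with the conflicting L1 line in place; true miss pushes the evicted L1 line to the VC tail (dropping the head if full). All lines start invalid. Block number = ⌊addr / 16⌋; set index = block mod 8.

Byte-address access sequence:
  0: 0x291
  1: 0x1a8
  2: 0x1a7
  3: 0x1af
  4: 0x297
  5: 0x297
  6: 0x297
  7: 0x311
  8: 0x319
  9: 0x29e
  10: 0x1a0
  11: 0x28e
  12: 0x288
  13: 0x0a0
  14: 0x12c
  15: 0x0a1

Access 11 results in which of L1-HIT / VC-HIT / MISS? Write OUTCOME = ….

0: 0x291 (blk 41, set 1) → MISS  vc=[]
1: 0x1a8 (blk 26, set 2) → MISS  vc=[]
2: 0x1a7 (blk 26, set 2) → L1-HIT  vc=[]
3: 0x1af (blk 26, set 2) → L1-HIT  vc=[]
4: 0x297 (blk 41, set 1) → L1-HIT  vc=[]
5: 0x297 (blk 41, set 1) → L1-HIT  vc=[]
6: 0x297 (blk 41, set 1) → L1-HIT  vc=[]
7: 0x311 (blk 49, set 1) → MISS  vc=[41]
8: 0x319 (blk 49, set 1) → L1-HIT  vc=[41]
9: 0x29e (blk 41, set 1) → VC-HIT  vc=[49]
10: 0x1a0 (blk 26, set 2) → L1-HIT  vc=[49]
11: 0x28e (blk 40, set 0) → MISS  vc=[49]
12: 0x288 (blk 40, set 0) → L1-HIT  vc=[49]
13: 0xa0 (blk 10, set 2) → MISS  vc=[49, 26]
14: 0x12c (blk 18, set 2) → MISS  vc=[49, 26, 10]
15: 0xa1 (blk 10, set 2) → VC-HIT  vc=[49, 26, 18]

OUTCOME = MISS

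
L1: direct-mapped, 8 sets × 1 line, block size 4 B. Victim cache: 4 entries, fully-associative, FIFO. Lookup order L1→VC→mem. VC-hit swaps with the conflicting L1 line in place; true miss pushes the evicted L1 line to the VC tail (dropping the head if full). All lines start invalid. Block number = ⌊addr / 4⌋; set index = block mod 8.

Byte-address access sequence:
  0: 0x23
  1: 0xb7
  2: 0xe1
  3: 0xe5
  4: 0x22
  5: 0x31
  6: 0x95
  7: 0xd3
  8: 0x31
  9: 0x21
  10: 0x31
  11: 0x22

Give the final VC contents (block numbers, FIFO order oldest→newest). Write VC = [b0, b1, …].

VC = [56, 45, 52]

#0 0x23→b8/s0 MISS; vc=[]
#1 0xb7→b45/s5 MISS; vc=[]
#2 0xe1→b56/s0 MISS; vc=[8]
#3 0xe5→b57/s1 MISS; vc=[8]
#4 0x22→b8/s0 VC-HIT; vc=[56]
#5 0x31→b12/s4 MISS; vc=[56]
#6 0x95→b37/s5 MISS; vc=[56,45]
#7 0xd3→b52/s4 MISS; vc=[56,45,12]
#8 0x31→b12/s4 VC-HIT; vc=[56,45,52]
#9 0x21→b8/s0 L1-HIT; vc=[56,45,52]
#10 0x31→b12/s4 L1-HIT; vc=[56,45,52]
#11 0x22→b8/s0 L1-HIT; vc=[56,45,52]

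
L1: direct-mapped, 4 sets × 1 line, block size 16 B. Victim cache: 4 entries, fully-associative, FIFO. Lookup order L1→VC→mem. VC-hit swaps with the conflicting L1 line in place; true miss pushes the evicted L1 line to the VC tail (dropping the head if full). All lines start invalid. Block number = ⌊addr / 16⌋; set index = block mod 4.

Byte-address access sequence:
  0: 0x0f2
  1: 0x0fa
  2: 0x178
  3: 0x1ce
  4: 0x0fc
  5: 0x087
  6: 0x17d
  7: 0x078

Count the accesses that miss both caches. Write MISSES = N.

MISSES = 5

  [0] addr=0xf2 blk=15 s=3: MISS | VC []
  [1] addr=0xfa blk=15 s=3: L1-HIT | VC []
  [2] addr=0x178 blk=23 s=3: MISS | VC [15]
  [3] addr=0x1ce blk=28 s=0: MISS | VC [15]
  [4] addr=0xfc blk=15 s=3: VC-HIT | VC [23]
  [5] addr=0x87 blk=8 s=0: MISS | VC [23, 28]
  [6] addr=0x17d blk=23 s=3: VC-HIT | VC [15, 28]
  [7] addr=0x78 blk=7 s=3: MISS | VC [15, 28, 23]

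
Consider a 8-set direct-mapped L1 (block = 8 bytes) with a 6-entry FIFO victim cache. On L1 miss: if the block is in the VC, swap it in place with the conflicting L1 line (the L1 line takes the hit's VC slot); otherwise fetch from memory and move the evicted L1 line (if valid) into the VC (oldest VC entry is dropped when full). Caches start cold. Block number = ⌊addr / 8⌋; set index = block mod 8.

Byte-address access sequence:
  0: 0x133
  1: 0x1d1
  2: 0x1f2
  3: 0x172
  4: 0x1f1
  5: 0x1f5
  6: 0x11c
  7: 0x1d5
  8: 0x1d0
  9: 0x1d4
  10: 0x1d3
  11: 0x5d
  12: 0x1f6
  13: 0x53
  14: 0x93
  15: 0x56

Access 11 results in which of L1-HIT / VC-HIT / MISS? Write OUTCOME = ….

OUTCOME = MISS

#0 0x133→b38/s6 MISS; vc=[]
#1 0x1d1→b58/s2 MISS; vc=[]
#2 0x1f2→b62/s6 MISS; vc=[38]
#3 0x172→b46/s6 MISS; vc=[38,62]
#4 0x1f1→b62/s6 VC-HIT; vc=[38,46]
#5 0x1f5→b62/s6 L1-HIT; vc=[38,46]
#6 0x11c→b35/s3 MISS; vc=[38,46]
#7 0x1d5→b58/s2 L1-HIT; vc=[38,46]
#8 0x1d0→b58/s2 L1-HIT; vc=[38,46]
#9 0x1d4→b58/s2 L1-HIT; vc=[38,46]
#10 0x1d3→b58/s2 L1-HIT; vc=[38,46]
#11 0x5d→b11/s3 MISS; vc=[38,46,35]
#12 0x1f6→b62/s6 L1-HIT; vc=[38,46,35]
#13 0x53→b10/s2 MISS; vc=[38,46,35,58]
#14 0x93→b18/s2 MISS; vc=[38,46,35,58,10]
#15 0x56→b10/s2 VC-HIT; vc=[38,46,35,58,18]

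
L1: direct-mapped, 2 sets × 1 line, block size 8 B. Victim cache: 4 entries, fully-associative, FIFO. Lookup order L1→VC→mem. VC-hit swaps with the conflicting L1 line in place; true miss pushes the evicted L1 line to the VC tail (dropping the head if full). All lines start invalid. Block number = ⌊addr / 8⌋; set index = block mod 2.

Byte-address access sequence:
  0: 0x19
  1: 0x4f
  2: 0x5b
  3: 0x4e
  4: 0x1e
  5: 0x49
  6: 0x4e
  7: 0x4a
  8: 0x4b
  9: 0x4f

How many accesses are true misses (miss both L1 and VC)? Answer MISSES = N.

0: 0x19 (blk 3, set 1) → MISS  vc=[]
1: 0x4f (blk 9, set 1) → MISS  vc=[3]
2: 0x5b (blk 11, set 1) → MISS  vc=[3, 9]
3: 0x4e (blk 9, set 1) → VC-HIT  vc=[3, 11]
4: 0x1e (blk 3, set 1) → VC-HIT  vc=[9, 11]
5: 0x49 (blk 9, set 1) → VC-HIT  vc=[3, 11]
6: 0x4e (blk 9, set 1) → L1-HIT  vc=[3, 11]
7: 0x4a (blk 9, set 1) → L1-HIT  vc=[3, 11]
8: 0x4b (blk 9, set 1) → L1-HIT  vc=[3, 11]
9: 0x4f (blk 9, set 1) → L1-HIT  vc=[3, 11]

MISSES = 3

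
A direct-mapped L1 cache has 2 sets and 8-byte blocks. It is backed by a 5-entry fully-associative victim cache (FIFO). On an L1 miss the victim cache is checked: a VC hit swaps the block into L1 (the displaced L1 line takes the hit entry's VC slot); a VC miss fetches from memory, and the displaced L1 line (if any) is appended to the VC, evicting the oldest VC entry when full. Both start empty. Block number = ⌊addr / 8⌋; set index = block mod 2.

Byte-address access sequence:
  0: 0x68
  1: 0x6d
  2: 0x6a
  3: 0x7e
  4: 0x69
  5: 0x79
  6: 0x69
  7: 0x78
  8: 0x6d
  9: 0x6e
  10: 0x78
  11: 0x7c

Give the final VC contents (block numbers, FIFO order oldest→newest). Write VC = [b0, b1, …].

0: 0x68 (blk 13, set 1) → MISS  vc=[]
1: 0x6d (blk 13, set 1) → L1-HIT  vc=[]
2: 0x6a (blk 13, set 1) → L1-HIT  vc=[]
3: 0x7e (blk 15, set 1) → MISS  vc=[13]
4: 0x69 (blk 13, set 1) → VC-HIT  vc=[15]
5: 0x79 (blk 15, set 1) → VC-HIT  vc=[13]
6: 0x69 (blk 13, set 1) → VC-HIT  vc=[15]
7: 0x78 (blk 15, set 1) → VC-HIT  vc=[13]
8: 0x6d (blk 13, set 1) → VC-HIT  vc=[15]
9: 0x6e (blk 13, set 1) → L1-HIT  vc=[15]
10: 0x78 (blk 15, set 1) → VC-HIT  vc=[13]
11: 0x7c (blk 15, set 1) → L1-HIT  vc=[13]

VC = [13]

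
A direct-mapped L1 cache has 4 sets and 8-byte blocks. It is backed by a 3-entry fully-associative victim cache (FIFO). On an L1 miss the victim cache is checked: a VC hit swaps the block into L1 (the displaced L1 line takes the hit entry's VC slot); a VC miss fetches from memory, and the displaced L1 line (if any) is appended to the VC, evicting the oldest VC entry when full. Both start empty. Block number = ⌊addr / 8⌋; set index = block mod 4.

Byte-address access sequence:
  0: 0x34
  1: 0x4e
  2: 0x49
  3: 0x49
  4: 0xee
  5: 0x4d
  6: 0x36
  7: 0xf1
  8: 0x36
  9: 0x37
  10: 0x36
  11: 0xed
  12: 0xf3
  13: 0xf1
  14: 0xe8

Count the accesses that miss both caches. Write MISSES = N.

#0 0x34→b6/s2 MISS; vc=[]
#1 0x4e→b9/s1 MISS; vc=[]
#2 0x49→b9/s1 L1-HIT; vc=[]
#3 0x49→b9/s1 L1-HIT; vc=[]
#4 0xee→b29/s1 MISS; vc=[9]
#5 0x4d→b9/s1 VC-HIT; vc=[29]
#6 0x36→b6/s2 L1-HIT; vc=[29]
#7 0xf1→b30/s2 MISS; vc=[29,6]
#8 0x36→b6/s2 VC-HIT; vc=[29,30]
#9 0x37→b6/s2 L1-HIT; vc=[29,30]
#10 0x36→b6/s2 L1-HIT; vc=[29,30]
#11 0xed→b29/s1 VC-HIT; vc=[9,30]
#12 0xf3→b30/s2 VC-HIT; vc=[9,6]
#13 0xf1→b30/s2 L1-HIT; vc=[9,6]
#14 0xe8→b29/s1 L1-HIT; vc=[9,6]

MISSES = 4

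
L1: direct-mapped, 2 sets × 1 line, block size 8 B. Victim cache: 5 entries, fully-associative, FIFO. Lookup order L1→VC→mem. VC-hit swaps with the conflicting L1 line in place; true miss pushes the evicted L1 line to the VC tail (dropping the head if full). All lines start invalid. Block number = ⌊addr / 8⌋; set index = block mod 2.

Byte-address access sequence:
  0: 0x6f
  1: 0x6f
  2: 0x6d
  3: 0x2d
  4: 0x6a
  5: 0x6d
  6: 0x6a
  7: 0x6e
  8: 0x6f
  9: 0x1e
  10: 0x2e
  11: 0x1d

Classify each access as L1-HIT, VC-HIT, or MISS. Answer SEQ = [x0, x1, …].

SEQ = [MISS, L1-HIT, L1-HIT, MISS, VC-HIT, L1-HIT, L1-HIT, L1-HIT, L1-HIT, MISS, VC-HIT, VC-HIT]

  [0] addr=0x6f blk=13 s=1: MISS | VC []
  [1] addr=0x6f blk=13 s=1: L1-HIT | VC []
  [2] addr=0x6d blk=13 s=1: L1-HIT | VC []
  [3] addr=0x2d blk=5 s=1: MISS | VC [13]
  [4] addr=0x6a blk=13 s=1: VC-HIT | VC [5]
  [5] addr=0x6d blk=13 s=1: L1-HIT | VC [5]
  [6] addr=0x6a blk=13 s=1: L1-HIT | VC [5]
  [7] addr=0x6e blk=13 s=1: L1-HIT | VC [5]
  [8] addr=0x6f blk=13 s=1: L1-HIT | VC [5]
  [9] addr=0x1e blk=3 s=1: MISS | VC [5, 13]
  [10] addr=0x2e blk=5 s=1: VC-HIT | VC [3, 13]
  [11] addr=0x1d blk=3 s=1: VC-HIT | VC [5, 13]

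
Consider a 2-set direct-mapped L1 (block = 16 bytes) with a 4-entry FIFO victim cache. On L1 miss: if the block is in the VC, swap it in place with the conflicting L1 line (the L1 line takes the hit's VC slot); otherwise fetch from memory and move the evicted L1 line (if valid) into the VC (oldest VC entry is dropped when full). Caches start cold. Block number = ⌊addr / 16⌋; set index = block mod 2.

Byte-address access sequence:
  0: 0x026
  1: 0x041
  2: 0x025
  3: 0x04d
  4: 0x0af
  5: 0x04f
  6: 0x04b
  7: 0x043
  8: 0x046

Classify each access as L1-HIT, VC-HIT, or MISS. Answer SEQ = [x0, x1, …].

0: 0x26 (blk 2, set 0) → MISS  vc=[]
1: 0x41 (blk 4, set 0) → MISS  vc=[2]
2: 0x25 (blk 2, set 0) → VC-HIT  vc=[4]
3: 0x4d (blk 4, set 0) → VC-HIT  vc=[2]
4: 0xaf (blk 10, set 0) → MISS  vc=[2, 4]
5: 0x4f (blk 4, set 0) → VC-HIT  vc=[2, 10]
6: 0x4b (blk 4, set 0) → L1-HIT  vc=[2, 10]
7: 0x43 (blk 4, set 0) → L1-HIT  vc=[2, 10]
8: 0x46 (blk 4, set 0) → L1-HIT  vc=[2, 10]

SEQ = [MISS, MISS, VC-HIT, VC-HIT, MISS, VC-HIT, L1-HIT, L1-HIT, L1-HIT]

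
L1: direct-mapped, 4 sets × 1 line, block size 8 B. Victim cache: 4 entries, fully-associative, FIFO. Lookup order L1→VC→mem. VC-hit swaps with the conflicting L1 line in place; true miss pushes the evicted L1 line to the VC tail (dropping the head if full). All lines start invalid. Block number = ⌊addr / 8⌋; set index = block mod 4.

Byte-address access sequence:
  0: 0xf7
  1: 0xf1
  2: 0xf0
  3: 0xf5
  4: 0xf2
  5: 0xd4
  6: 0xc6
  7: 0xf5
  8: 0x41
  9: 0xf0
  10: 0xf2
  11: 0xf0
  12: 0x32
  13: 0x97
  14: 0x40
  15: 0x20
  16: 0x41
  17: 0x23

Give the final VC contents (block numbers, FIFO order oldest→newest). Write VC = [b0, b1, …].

  [0] addr=0xf7 blk=30 s=2: MISS | VC []
  [1] addr=0xf1 blk=30 s=2: L1-HIT | VC []
  [2] addr=0xf0 blk=30 s=2: L1-HIT | VC []
  [3] addr=0xf5 blk=30 s=2: L1-HIT | VC []
  [4] addr=0xf2 blk=30 s=2: L1-HIT | VC []
  [5] addr=0xd4 blk=26 s=2: MISS | VC [30]
  [6] addr=0xc6 blk=24 s=0: MISS | VC [30]
  [7] addr=0xf5 blk=30 s=2: VC-HIT | VC [26]
  [8] addr=0x41 blk=8 s=0: MISS | VC [26, 24]
  [9] addr=0xf0 blk=30 s=2: L1-HIT | VC [26, 24]
  [10] addr=0xf2 blk=30 s=2: L1-HIT | VC [26, 24]
  [11] addr=0xf0 blk=30 s=2: L1-HIT | VC [26, 24]
  [12] addr=0x32 blk=6 s=2: MISS | VC [26, 24, 30]
  [13] addr=0x97 blk=18 s=2: MISS | VC [26, 24, 30, 6]
  [14] addr=0x40 blk=8 s=0: L1-HIT | VC [26, 24, 30, 6]
  [15] addr=0x20 blk=4 s=0: MISS | VC [24, 30, 6, 8]
  [16] addr=0x41 blk=8 s=0: VC-HIT | VC [24, 30, 6, 4]
  [17] addr=0x23 blk=4 s=0: VC-HIT | VC [24, 30, 6, 8]

VC = [24, 30, 6, 8]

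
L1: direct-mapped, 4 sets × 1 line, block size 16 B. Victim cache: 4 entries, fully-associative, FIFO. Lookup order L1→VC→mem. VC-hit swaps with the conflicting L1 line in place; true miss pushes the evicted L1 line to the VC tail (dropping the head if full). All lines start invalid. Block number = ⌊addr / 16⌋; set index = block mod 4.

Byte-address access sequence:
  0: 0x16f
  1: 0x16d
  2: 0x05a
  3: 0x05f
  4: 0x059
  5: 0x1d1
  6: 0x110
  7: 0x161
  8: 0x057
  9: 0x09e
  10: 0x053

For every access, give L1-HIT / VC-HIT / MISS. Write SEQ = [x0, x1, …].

SEQ = [MISS, L1-HIT, MISS, L1-HIT, L1-HIT, MISS, MISS, L1-HIT, VC-HIT, MISS, VC-HIT]

#0 0x16f→b22/s2 MISS; vc=[]
#1 0x16d→b22/s2 L1-HIT; vc=[]
#2 0x5a→b5/s1 MISS; vc=[]
#3 0x5f→b5/s1 L1-HIT; vc=[]
#4 0x59→b5/s1 L1-HIT; vc=[]
#5 0x1d1→b29/s1 MISS; vc=[5]
#6 0x110→b17/s1 MISS; vc=[5,29]
#7 0x161→b22/s2 L1-HIT; vc=[5,29]
#8 0x57→b5/s1 VC-HIT; vc=[17,29]
#9 0x9e→b9/s1 MISS; vc=[17,29,5]
#10 0x53→b5/s1 VC-HIT; vc=[17,29,9]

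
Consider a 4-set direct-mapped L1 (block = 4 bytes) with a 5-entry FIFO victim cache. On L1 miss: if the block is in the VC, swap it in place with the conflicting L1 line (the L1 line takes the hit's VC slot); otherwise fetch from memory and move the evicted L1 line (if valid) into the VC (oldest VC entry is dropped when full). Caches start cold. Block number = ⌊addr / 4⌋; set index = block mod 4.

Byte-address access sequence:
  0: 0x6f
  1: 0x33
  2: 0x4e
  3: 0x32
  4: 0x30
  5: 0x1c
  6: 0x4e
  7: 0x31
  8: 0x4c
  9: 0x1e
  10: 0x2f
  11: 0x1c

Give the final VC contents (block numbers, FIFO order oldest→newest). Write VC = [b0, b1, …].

#0 0x6f→b27/s3 MISS; vc=[]
#1 0x33→b12/s0 MISS; vc=[]
#2 0x4e→b19/s3 MISS; vc=[27]
#3 0x32→b12/s0 L1-HIT; vc=[27]
#4 0x30→b12/s0 L1-HIT; vc=[27]
#5 0x1c→b7/s3 MISS; vc=[27,19]
#6 0x4e→b19/s3 VC-HIT; vc=[27,7]
#7 0x31→b12/s0 L1-HIT; vc=[27,7]
#8 0x4c→b19/s3 L1-HIT; vc=[27,7]
#9 0x1e→b7/s3 VC-HIT; vc=[27,19]
#10 0x2f→b11/s3 MISS; vc=[27,19,7]
#11 0x1c→b7/s3 VC-HIT; vc=[27,19,11]

VC = [27, 19, 11]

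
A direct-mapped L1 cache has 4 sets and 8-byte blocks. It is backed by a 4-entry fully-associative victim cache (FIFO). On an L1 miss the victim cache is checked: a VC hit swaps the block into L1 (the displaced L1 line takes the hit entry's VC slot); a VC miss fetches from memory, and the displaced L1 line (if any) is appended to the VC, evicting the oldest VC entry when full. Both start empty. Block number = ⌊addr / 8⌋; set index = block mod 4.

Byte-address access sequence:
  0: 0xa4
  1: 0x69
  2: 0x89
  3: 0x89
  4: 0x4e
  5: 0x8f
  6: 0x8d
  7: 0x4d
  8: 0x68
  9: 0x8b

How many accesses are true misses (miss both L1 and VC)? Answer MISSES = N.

  [0] addr=0xa4 blk=20 s=0: MISS | VC []
  [1] addr=0x69 blk=13 s=1: MISS | VC []
  [2] addr=0x89 blk=17 s=1: MISS | VC [13]
  [3] addr=0x89 blk=17 s=1: L1-HIT | VC [13]
  [4] addr=0x4e blk=9 s=1: MISS | VC [13, 17]
  [5] addr=0x8f blk=17 s=1: VC-HIT | VC [13, 9]
  [6] addr=0x8d blk=17 s=1: L1-HIT | VC [13, 9]
  [7] addr=0x4d blk=9 s=1: VC-HIT | VC [13, 17]
  [8] addr=0x68 blk=13 s=1: VC-HIT | VC [9, 17]
  [9] addr=0x8b blk=17 s=1: VC-HIT | VC [9, 13]

MISSES = 4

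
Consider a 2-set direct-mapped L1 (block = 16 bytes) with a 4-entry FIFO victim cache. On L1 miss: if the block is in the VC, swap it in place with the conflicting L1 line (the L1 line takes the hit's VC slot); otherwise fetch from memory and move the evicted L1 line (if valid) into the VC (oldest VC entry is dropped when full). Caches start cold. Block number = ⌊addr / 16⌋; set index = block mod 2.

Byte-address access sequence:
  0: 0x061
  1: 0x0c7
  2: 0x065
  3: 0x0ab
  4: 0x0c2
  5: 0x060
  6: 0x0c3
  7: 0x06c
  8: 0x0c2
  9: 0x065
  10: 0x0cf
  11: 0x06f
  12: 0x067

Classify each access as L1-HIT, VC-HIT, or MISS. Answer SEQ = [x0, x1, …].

0: 0x61 (blk 6, set 0) → MISS  vc=[]
1: 0xc7 (blk 12, set 0) → MISS  vc=[6]
2: 0x65 (blk 6, set 0) → VC-HIT  vc=[12]
3: 0xab (blk 10, set 0) → MISS  vc=[12, 6]
4: 0xc2 (blk 12, set 0) → VC-HIT  vc=[10, 6]
5: 0x60 (blk 6, set 0) → VC-HIT  vc=[10, 12]
6: 0xc3 (blk 12, set 0) → VC-HIT  vc=[10, 6]
7: 0x6c (blk 6, set 0) → VC-HIT  vc=[10, 12]
8: 0xc2 (blk 12, set 0) → VC-HIT  vc=[10, 6]
9: 0x65 (blk 6, set 0) → VC-HIT  vc=[10, 12]
10: 0xcf (blk 12, set 0) → VC-HIT  vc=[10, 6]
11: 0x6f (blk 6, set 0) → VC-HIT  vc=[10, 12]
12: 0x67 (blk 6, set 0) → L1-HIT  vc=[10, 12]

SEQ = [MISS, MISS, VC-HIT, MISS, VC-HIT, VC-HIT, VC-HIT, VC-HIT, VC-HIT, VC-HIT, VC-HIT, VC-HIT, L1-HIT]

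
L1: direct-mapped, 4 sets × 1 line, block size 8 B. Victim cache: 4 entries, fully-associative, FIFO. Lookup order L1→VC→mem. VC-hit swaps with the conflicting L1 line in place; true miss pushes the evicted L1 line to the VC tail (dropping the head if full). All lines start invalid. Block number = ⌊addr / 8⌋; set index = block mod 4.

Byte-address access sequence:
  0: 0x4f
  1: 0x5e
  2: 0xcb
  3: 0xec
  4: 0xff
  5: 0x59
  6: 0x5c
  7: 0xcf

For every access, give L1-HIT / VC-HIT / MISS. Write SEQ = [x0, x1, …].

#0 0x4f→b9/s1 MISS; vc=[]
#1 0x5e→b11/s3 MISS; vc=[]
#2 0xcb→b25/s1 MISS; vc=[9]
#3 0xec→b29/s1 MISS; vc=[9,25]
#4 0xff→b31/s3 MISS; vc=[9,25,11]
#5 0x59→b11/s3 VC-HIT; vc=[9,25,31]
#6 0x5c→b11/s3 L1-HIT; vc=[9,25,31]
#7 0xcf→b25/s1 VC-HIT; vc=[9,29,31]

SEQ = [MISS, MISS, MISS, MISS, MISS, VC-HIT, L1-HIT, VC-HIT]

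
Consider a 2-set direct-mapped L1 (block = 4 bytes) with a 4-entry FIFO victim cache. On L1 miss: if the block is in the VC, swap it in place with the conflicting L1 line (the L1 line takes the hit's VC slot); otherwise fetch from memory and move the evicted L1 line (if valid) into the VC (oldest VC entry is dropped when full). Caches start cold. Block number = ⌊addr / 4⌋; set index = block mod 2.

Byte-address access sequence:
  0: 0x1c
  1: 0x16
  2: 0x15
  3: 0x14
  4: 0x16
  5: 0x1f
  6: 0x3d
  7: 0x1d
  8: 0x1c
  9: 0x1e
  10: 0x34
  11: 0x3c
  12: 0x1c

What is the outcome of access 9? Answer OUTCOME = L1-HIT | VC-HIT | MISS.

#0 0x1c→b7/s1 MISS; vc=[]
#1 0x16→b5/s1 MISS; vc=[7]
#2 0x15→b5/s1 L1-HIT; vc=[7]
#3 0x14→b5/s1 L1-HIT; vc=[7]
#4 0x16→b5/s1 L1-HIT; vc=[7]
#5 0x1f→b7/s1 VC-HIT; vc=[5]
#6 0x3d→b15/s1 MISS; vc=[5,7]
#7 0x1d→b7/s1 VC-HIT; vc=[5,15]
#8 0x1c→b7/s1 L1-HIT; vc=[5,15]
#9 0x1e→b7/s1 L1-HIT; vc=[5,15]
#10 0x34→b13/s1 MISS; vc=[5,15,7]
#11 0x3c→b15/s1 VC-HIT; vc=[5,13,7]
#12 0x1c→b7/s1 VC-HIT; vc=[5,13,15]

OUTCOME = L1-HIT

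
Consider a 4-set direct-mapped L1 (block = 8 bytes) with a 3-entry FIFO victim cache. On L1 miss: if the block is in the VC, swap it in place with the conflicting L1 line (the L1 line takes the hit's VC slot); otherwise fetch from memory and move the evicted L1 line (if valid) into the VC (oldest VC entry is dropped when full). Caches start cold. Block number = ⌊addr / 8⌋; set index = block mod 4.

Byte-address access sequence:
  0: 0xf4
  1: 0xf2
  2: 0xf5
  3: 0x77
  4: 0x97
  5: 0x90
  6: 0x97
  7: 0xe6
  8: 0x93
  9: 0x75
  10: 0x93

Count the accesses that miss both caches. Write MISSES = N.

MISSES = 4

#0 0xf4→b30/s2 MISS; vc=[]
#1 0xf2→b30/s2 L1-HIT; vc=[]
#2 0xf5→b30/s2 L1-HIT; vc=[]
#3 0x77→b14/s2 MISS; vc=[30]
#4 0x97→b18/s2 MISS; vc=[30,14]
#5 0x90→b18/s2 L1-HIT; vc=[30,14]
#6 0x97→b18/s2 L1-HIT; vc=[30,14]
#7 0xe6→b28/s0 MISS; vc=[30,14]
#8 0x93→b18/s2 L1-HIT; vc=[30,14]
#9 0x75→b14/s2 VC-HIT; vc=[30,18]
#10 0x93→b18/s2 VC-HIT; vc=[30,14]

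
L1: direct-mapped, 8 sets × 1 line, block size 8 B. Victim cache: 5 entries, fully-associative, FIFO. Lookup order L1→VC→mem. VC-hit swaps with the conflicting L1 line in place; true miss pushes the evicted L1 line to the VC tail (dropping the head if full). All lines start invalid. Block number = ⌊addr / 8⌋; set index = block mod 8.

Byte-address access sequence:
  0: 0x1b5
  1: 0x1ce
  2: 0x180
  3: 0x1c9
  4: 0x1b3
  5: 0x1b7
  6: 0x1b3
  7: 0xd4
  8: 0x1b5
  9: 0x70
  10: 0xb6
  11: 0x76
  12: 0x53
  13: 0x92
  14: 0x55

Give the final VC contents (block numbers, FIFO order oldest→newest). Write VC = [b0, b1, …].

#0 0x1b5→b54/s6 MISS; vc=[]
#1 0x1ce→b57/s1 MISS; vc=[]
#2 0x180→b48/s0 MISS; vc=[]
#3 0x1c9→b57/s1 L1-HIT; vc=[]
#4 0x1b3→b54/s6 L1-HIT; vc=[]
#5 0x1b7→b54/s6 L1-HIT; vc=[]
#6 0x1b3→b54/s6 L1-HIT; vc=[]
#7 0xd4→b26/s2 MISS; vc=[]
#8 0x1b5→b54/s6 L1-HIT; vc=[]
#9 0x70→b14/s6 MISS; vc=[54]
#10 0xb6→b22/s6 MISS; vc=[54,14]
#11 0x76→b14/s6 VC-HIT; vc=[54,22]
#12 0x53→b10/s2 MISS; vc=[54,22,26]
#13 0x92→b18/s2 MISS; vc=[54,22,26,10]
#14 0x55→b10/s2 VC-HIT; vc=[54,22,26,18]

VC = [54, 22, 26, 18]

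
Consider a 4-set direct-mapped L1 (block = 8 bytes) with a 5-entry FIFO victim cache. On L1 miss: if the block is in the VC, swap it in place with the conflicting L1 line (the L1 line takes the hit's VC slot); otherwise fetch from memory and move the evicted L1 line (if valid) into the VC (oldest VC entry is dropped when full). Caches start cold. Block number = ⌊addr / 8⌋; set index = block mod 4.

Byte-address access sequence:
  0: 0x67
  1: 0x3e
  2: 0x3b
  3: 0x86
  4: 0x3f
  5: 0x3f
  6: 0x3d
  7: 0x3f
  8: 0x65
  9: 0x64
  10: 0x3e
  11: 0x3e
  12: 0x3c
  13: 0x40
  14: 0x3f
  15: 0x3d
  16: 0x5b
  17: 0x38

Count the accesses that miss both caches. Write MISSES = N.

MISSES = 5

0: 0x67 (blk 12, set 0) → MISS  vc=[]
1: 0x3e (blk 7, set 3) → MISS  vc=[]
2: 0x3b (blk 7, set 3) → L1-HIT  vc=[]
3: 0x86 (blk 16, set 0) → MISS  vc=[12]
4: 0x3f (blk 7, set 3) → L1-HIT  vc=[12]
5: 0x3f (blk 7, set 3) → L1-HIT  vc=[12]
6: 0x3d (blk 7, set 3) → L1-HIT  vc=[12]
7: 0x3f (blk 7, set 3) → L1-HIT  vc=[12]
8: 0x65 (blk 12, set 0) → VC-HIT  vc=[16]
9: 0x64 (blk 12, set 0) → L1-HIT  vc=[16]
10: 0x3e (blk 7, set 3) → L1-HIT  vc=[16]
11: 0x3e (blk 7, set 3) → L1-HIT  vc=[16]
12: 0x3c (blk 7, set 3) → L1-HIT  vc=[16]
13: 0x40 (blk 8, set 0) → MISS  vc=[16, 12]
14: 0x3f (blk 7, set 3) → L1-HIT  vc=[16, 12]
15: 0x3d (blk 7, set 3) → L1-HIT  vc=[16, 12]
16: 0x5b (blk 11, set 3) → MISS  vc=[16, 12, 7]
17: 0x38 (blk 7, set 3) → VC-HIT  vc=[16, 12, 11]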